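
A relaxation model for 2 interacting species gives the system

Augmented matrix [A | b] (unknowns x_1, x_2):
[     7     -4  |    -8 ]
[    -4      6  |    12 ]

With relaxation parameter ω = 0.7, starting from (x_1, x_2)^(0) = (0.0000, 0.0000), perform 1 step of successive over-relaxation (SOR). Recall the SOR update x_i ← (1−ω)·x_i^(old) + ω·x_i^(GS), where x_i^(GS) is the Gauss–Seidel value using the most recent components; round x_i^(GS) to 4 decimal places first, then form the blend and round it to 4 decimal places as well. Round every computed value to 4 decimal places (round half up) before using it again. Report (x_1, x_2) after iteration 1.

(-0.8000, 1.0267)

Iteration 1:
  x_1: GS value = (-8 - (-4)·0.0000) / (7) = -1.1429;  x_1 ← (1−ω)·0.0000 + ω·-1.1429 = -0.8000
  x_2: GS value = (12 - (-4)·-0.8000) / (6) = 1.4667;  x_2 ← (1−ω)·0.0000 + ω·1.4667 = 1.0267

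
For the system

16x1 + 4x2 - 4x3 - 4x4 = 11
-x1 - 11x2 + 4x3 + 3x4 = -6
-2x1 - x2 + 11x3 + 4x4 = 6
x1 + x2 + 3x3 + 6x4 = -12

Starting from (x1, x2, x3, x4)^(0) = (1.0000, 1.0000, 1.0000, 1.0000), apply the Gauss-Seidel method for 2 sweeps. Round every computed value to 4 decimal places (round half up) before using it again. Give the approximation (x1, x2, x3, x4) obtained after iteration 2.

Iteration 1:
  x1 = (11 - (4)·1.0000 - (-4)·1.0000 - (-4)·1.0000) / (16) = 0.9375
  x2 = (-6 - (-1)·0.9375 - (4)·1.0000 - (3)·1.0000) / (-11) = 1.0966
  x3 = (6 - (-2)·0.9375 - (-1)·1.0966 - (4)·1.0000) / (11) = 0.4520
  x4 = (-12 - (1)·0.9375 - (1)·1.0966 - (3)·0.4520) / (6) = -2.5650
Iteration 2:
  x1 = (11 - (4)·1.0966 - (-4)·0.4520 - (-4)·-2.5650) / (16) = -0.1149
  x2 = (-6 - (-1)·-0.1149 - (4)·0.4520 - (3)·-2.5650) / (-11) = 0.0207
  x3 = (6 - (-2)·-0.1149 - (-1)·0.0207 - (4)·-2.5650) / (11) = 1.4592
  x4 = (-12 - (1)·-0.1149 - (1)·0.0207 - (3)·1.4592) / (6) = -2.7139

(-0.1149, 0.0207, 1.4592, -2.7139)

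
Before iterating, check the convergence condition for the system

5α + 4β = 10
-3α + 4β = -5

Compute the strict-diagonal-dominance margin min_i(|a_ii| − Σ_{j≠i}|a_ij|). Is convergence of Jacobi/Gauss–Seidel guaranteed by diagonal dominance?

row 1: |5| − (4) = 1
row 2: |4| − (3) = 1
minimum over rows = 1 → strictly diagonally dominant (convergence guaranteed)

1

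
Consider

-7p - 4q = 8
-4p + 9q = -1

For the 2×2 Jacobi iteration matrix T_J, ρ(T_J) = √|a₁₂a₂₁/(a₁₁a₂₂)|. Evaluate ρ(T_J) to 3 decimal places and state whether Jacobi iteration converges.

0.504

a₁₂a₂₁/(a₁₁a₂₂) = (-4)·(-4) / ((-7)·(9)) = -0.253968
ρ = √|-0.253968| = √0.253968 = 0.504
ρ < 1, so Jacobi converges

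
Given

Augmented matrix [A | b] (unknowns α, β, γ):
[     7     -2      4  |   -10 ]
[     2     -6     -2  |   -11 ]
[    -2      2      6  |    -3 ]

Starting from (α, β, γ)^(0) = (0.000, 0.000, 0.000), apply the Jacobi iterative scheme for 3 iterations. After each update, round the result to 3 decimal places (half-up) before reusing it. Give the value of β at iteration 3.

Iteration 1:
  α = (-10 - (-2)·0.000 - (4)·0.000) / (7) = -1.429
  β = (-11 - (2)·0.000 - (-2)·0.000) / (-6) = 1.833
  γ = (-3 - (-2)·0.000 - (2)·0.000) / (6) = -0.500
Iteration 2:
  α = (-10 - (-2)·1.833 - (4)·-0.500) / (7) = -0.619
  β = (-11 - (2)·-1.429 - (-2)·-0.500) / (-6) = 1.524
  γ = (-3 - (-2)·-1.429 - (2)·1.833) / (6) = -1.587
Iteration 3:
  α = (-10 - (-2)·1.524 - (4)·-1.587) / (7) = -0.086
  β = (-11 - (2)·-0.619 - (-2)·-1.587) / (-6) = 2.156
  γ = (-3 - (-2)·-0.619 - (2)·1.524) / (6) = -1.214

2.156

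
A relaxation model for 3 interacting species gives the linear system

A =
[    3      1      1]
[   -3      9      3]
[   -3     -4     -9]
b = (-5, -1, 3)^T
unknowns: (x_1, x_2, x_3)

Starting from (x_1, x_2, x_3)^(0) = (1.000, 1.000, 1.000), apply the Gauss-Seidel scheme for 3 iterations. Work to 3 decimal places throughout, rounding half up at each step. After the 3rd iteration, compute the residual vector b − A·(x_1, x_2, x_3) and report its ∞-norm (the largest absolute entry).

Iteration 1:
  x_1 = (-5 - (1)·1.000 - (1)·1.000) / (3) = -2.333
  x_2 = (-1 - (-3)·-2.333 - (3)·1.000) / (9) = -1.222
  x_3 = (3 - (-3)·-2.333 - (-4)·-1.222) / (-9) = 0.987
Iteration 2:
  x_1 = (-5 - (1)·-1.222 - (1)·0.987) / (3) = -1.588
  x_2 = (-1 - (-3)·-1.588 - (3)·0.987) / (9) = -0.969
  x_3 = (3 - (-3)·-1.588 - (-4)·-0.969) / (-9) = 0.627
Iteration 3:
  x_1 = (-5 - (1)·-0.969 - (1)·0.627) / (3) = -1.553
  x_2 = (-1 - (-3)·-1.553 - (3)·0.627) / (9) = -0.838
  x_3 = (3 - (-3)·-1.553 - (-4)·-0.838) / (-9) = 0.557
Residual b − A·x = (-0.060, 0.212, 0.002); ∞-norm = 0.212

0.212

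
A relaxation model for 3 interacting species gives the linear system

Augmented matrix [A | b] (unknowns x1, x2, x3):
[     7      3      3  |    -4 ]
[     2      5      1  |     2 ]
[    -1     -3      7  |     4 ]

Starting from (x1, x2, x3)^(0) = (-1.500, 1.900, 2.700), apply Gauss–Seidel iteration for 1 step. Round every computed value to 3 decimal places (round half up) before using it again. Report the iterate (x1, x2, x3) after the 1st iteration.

Iteration 1:
  x1 = (-4 - (3)·1.900 - (3)·2.700) / (7) = -2.543
  x2 = (2 - (2)·-2.543 - (1)·2.700) / (5) = 0.877
  x3 = (4 - (-1)·-2.543 - (-3)·0.877) / (7) = 0.584

(-2.543, 0.877, 0.584)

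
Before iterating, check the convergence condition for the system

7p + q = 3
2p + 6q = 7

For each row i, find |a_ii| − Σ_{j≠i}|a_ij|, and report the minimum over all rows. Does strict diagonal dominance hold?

4

row 1: |7| − (1) = 6
row 2: |6| − (2) = 4
minimum over rows = 4 → strictly diagonally dominant (convergence guaranteed)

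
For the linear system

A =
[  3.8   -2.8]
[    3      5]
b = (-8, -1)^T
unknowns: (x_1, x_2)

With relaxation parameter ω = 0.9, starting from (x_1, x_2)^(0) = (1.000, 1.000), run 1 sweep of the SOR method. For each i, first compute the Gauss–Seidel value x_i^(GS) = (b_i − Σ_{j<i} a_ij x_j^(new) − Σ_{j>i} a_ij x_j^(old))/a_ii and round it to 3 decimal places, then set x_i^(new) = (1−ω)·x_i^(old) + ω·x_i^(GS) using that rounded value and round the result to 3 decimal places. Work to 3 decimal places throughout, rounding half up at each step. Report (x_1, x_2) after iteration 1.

Iteration 1:
  x_1: GS value = (-8 - (-2.8)·1.000) / (3.8) = -1.368;  x_1 ← (1−ω)·1.000 + ω·-1.368 = -1.131
  x_2: GS value = (-1 - (3)·-1.131) / (5) = 0.479;  x_2 ← (1−ω)·1.000 + ω·0.479 = 0.531

(-1.131, 0.531)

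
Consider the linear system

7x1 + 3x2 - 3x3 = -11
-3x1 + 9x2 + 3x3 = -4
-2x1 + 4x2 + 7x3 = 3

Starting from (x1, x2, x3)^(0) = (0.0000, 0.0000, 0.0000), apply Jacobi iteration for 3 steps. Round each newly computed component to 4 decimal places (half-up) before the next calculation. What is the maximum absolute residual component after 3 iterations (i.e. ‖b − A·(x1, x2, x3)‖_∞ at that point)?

Iteration 1:
  x1 = (-11 - (3)·0.0000 - (-3)·0.0000) / (7) = -1.5714
  x2 = (-4 - (-3)·0.0000 - (3)·0.0000) / (9) = -0.4444
  x3 = (3 - (-2)·0.0000 - (4)·0.0000) / (7) = 0.4286
Iteration 2:
  x1 = (-11 - (3)·-0.4444 - (-3)·0.4286) / (7) = -1.1973
  x2 = (-4 - (-3)·-1.5714 - (3)·0.4286) / (9) = -1.1111
  x3 = (3 - (-2)·-1.5714 - (4)·-0.4444) / (7) = 0.2335
Iteration 3:
  x1 = (-11 - (3)·-1.1111 - (-3)·0.2335) / (7) = -0.9952
  x2 = (-4 - (-3)·-1.1973 - (3)·0.2335) / (9) = -0.9214
  x3 = (3 - (-2)·-1.1973 - (4)·-1.1111) / (7) = 0.7214
Residual b − A·x = (0.8948, -0.8572, -0.3546); ∞-norm = 0.8948

0.8948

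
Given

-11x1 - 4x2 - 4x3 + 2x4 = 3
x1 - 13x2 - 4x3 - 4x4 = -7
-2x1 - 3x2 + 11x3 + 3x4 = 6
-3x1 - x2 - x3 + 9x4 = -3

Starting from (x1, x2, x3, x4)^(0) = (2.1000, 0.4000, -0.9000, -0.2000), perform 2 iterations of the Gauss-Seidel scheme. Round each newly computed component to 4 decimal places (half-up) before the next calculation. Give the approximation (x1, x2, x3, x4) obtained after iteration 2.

Iteration 1:
  x1 = (3 - (-4)·0.4000 - (-4)·-0.9000 - (2)·-0.2000) / (-11) = -0.1273
  x2 = (-7 - (1)·-0.1273 - (-4)·-0.9000 - (-4)·-0.2000) / (-13) = 0.8671
  x3 = (6 - (-2)·-0.1273 - (-3)·0.8671 - (3)·-0.2000) / (11) = 0.8133
  x4 = (-3 - (-3)·-0.1273 - (-1)·0.8671 - (-1)·0.8133) / (9) = -0.1891
Iteration 2:
  x1 = (3 - (-4)·0.8671 - (-4)·0.8133 - (2)·-0.1891) / (-11) = -0.9182
  x2 = (-7 - (1)·-0.9182 - (-4)·0.8133 - (-4)·-0.1891) / (-13) = 0.2758
  x3 = (6 - (-2)·-0.9182 - (-3)·0.2758 - (3)·-0.1891) / (11) = 0.5053
  x4 = (-3 - (-3)·-0.9182 - (-1)·0.2758 - (-1)·0.5053) / (9) = -0.5526

(-0.9182, 0.2758, 0.5053, -0.5526)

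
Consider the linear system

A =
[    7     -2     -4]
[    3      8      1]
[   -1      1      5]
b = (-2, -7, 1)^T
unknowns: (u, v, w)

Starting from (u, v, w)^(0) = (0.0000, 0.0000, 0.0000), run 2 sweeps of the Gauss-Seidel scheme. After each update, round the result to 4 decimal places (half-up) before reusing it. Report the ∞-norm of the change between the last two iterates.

Iteration 1:
  u = (-2 - (-2)·0.0000 - (-4)·0.0000) / (7) = -0.2857
  v = (-7 - (3)·-0.2857 - (1)·0.0000) / (8) = -0.7679
  w = (1 - (-1)·-0.2857 - (1)·-0.7679) / (5) = 0.2964
Iteration 2:
  u = (-2 - (-2)·-0.7679 - (-4)·0.2964) / (7) = -0.3357
  v = (-7 - (3)·-0.3357 - (1)·0.2964) / (8) = -0.7862
  w = (1 - (-1)·-0.3357 - (1)·-0.7862) / (5) = 0.2901
Change: (-0.0500, -0.0183, -0.0063) → max |·| = 0.0500

0.0500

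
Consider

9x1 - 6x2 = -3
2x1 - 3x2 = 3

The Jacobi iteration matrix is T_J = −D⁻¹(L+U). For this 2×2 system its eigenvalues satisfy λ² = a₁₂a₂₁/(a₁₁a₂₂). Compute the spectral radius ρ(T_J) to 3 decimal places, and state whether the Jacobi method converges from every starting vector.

0.667

a₁₂a₂₁/(a₁₁a₂₂) = (-6)·(2) / ((9)·(-3)) = 0.444444
ρ = √|0.444444| = √0.444444 = 0.667
ρ < 1, so Jacobi converges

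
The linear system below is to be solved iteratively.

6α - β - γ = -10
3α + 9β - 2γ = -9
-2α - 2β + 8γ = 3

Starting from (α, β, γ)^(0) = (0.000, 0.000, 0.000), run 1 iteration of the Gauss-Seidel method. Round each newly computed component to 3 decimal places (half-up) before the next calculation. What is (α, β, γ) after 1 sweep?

Iteration 1:
  α = (-10 - (-1)·0.000 - (-1)·0.000) / (6) = -1.667
  β = (-9 - (3)·-1.667 - (-2)·0.000) / (9) = -0.444
  γ = (3 - (-2)·-1.667 - (-2)·-0.444) / (8) = -0.153

(-1.667, -0.444, -0.153)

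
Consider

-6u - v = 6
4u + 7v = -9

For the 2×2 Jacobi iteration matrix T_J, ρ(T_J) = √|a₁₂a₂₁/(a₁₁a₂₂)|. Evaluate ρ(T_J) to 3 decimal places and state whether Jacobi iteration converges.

0.309

a₁₂a₂₁/(a₁₁a₂₂) = (-1)·(4) / ((-6)·(7)) = 0.095238
ρ = √|0.095238| = √0.095238 = 0.309
ρ < 1, so Jacobi converges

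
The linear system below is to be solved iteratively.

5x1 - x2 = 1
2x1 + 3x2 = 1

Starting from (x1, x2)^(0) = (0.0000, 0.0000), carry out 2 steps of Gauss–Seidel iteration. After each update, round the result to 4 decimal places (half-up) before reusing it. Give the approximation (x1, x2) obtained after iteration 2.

Iteration 1:
  x1 = (1 - (-1)·0.0000) / (5) = 0.2000
  x2 = (1 - (2)·0.2000) / (3) = 0.2000
Iteration 2:
  x1 = (1 - (-1)·0.2000) / (5) = 0.2400
  x2 = (1 - (2)·0.2400) / (3) = 0.1733

(0.2400, 0.1733)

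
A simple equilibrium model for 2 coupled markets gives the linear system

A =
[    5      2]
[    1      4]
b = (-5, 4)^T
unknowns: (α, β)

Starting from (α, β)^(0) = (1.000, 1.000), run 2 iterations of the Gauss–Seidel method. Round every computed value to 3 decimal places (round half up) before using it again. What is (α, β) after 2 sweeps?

(-1.540, 1.385)

Iteration 1:
  α = (-5 - (2)·1.000) / (5) = -1.400
  β = (4 - (1)·-1.400) / (4) = 1.350
Iteration 2:
  α = (-5 - (2)·1.350) / (5) = -1.540
  β = (4 - (1)·-1.540) / (4) = 1.385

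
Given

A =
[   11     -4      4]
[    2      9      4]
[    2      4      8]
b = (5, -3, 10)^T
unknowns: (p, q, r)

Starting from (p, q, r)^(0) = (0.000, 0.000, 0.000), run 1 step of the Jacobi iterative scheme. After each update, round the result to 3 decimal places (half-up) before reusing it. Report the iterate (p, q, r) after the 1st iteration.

(0.455, -0.333, 1.250)

Iteration 1:
  p = (5 - (-4)·0.000 - (4)·0.000) / (11) = 0.455
  q = (-3 - (2)·0.000 - (4)·0.000) / (9) = -0.333
  r = (10 - (2)·0.000 - (4)·0.000) / (8) = 1.250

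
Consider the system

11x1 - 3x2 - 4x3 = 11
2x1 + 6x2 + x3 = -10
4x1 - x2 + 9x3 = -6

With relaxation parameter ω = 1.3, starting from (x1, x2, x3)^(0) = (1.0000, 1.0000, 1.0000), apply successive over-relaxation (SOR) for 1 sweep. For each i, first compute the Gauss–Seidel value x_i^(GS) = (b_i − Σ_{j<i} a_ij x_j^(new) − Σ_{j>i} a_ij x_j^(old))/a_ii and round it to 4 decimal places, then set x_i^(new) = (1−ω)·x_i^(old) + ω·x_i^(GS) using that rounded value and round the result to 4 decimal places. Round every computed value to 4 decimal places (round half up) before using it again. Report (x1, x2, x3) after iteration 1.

Iteration 1:
  x1: GS value = (11 - (-3)·1.0000 - (-4)·1.0000) / (11) = 1.6364;  x1 ← (1−ω)·1.0000 + ω·1.6364 = 1.8273
  x2: GS value = (-10 - (2)·1.8273 - (1)·1.0000) / (6) = -2.4424;  x2 ← (1−ω)·1.0000 + ω·-2.4424 = -3.4751
  x3: GS value = (-6 - (4)·1.8273 - (-1)·-3.4751) / (9) = -1.8649;  x3 ← (1−ω)·1.0000 + ω·-1.8649 = -2.7244

(1.8273, -3.4751, -2.7244)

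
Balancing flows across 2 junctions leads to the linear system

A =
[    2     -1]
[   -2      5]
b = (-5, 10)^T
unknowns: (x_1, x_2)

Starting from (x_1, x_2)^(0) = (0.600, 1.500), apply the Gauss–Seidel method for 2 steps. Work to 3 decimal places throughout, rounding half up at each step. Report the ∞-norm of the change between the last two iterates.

Iteration 1:
  x_1 = (-5 - (-1)·1.500) / (2) = -1.750
  x_2 = (10 - (-2)·-1.750) / (5) = 1.300
Iteration 2:
  x_1 = (-5 - (-1)·1.300) / (2) = -1.850
  x_2 = (10 - (-2)·-1.850) / (5) = 1.260
Change: (-0.100, -0.040) → max |·| = 0.100

0.100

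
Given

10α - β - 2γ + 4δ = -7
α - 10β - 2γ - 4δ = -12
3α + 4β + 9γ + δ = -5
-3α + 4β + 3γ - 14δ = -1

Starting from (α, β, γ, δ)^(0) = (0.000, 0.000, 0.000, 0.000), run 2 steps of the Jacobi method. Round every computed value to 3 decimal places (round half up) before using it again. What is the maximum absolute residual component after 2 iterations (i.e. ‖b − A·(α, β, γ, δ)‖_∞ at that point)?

2.093

Iteration 1:
  α = (-7 - (-1)·0.000 - (-2)·0.000 - (4)·0.000) / (10) = -0.700
  β = (-12 - (1)·0.000 - (-2)·0.000 - (-4)·0.000) / (-10) = 1.200
  γ = (-5 - (3)·0.000 - (4)·0.000 - (1)·0.000) / (9) = -0.556
  δ = (-1 - (-3)·0.000 - (4)·0.000 - (3)·0.000) / (-14) = 0.071
Iteration 2:
  α = (-7 - (-1)·1.200 - (-2)·-0.556 - (4)·0.071) / (10) = -0.720
  β = (-12 - (1)·-0.700 - (-2)·-0.556 - (-4)·0.071) / (-10) = 1.213
  γ = (-5 - (3)·-0.700 - (4)·1.200 - (1)·0.071) / (9) = -0.863
  δ = (-1 - (-3)·-0.700 - (4)·1.200 - (3)·-0.556) / (-14) = 0.445
Residual b − A·x = (-2.093, 0.904, -0.370, 0.807); ∞-norm = 2.093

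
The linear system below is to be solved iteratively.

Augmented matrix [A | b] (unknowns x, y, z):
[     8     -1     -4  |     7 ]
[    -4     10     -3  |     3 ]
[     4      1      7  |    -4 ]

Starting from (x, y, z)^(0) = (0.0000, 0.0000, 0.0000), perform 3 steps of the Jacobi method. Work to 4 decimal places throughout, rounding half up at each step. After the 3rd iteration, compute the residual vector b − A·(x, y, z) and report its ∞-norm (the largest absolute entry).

Iteration 1:
  x = (7 - (-1)·0.0000 - (-4)·0.0000) / (8) = 0.8750
  y = (3 - (-4)·0.0000 - (-3)·0.0000) / (10) = 0.3000
  z = (-4 - (4)·0.0000 - (1)·0.0000) / (7) = -0.5714
Iteration 2:
  x = (7 - (-1)·0.3000 - (-4)·-0.5714) / (8) = 0.6268
  y = (3 - (-4)·0.8750 - (-3)·-0.5714) / (10) = 0.4786
  z = (-4 - (4)·0.8750 - (1)·0.3000) / (7) = -1.1143
Iteration 3:
  x = (7 - (-1)·0.4786 - (-4)·-1.1143) / (8) = 0.3777
  y = (3 - (-4)·0.6268 - (-3)·-1.1143) / (10) = 0.2164
  z = (-4 - (4)·0.6268 - (1)·0.4786) / (7) = -0.9980
Residual b − A·x = (0.2028, -0.6472, 1.2588); ∞-norm = 1.2588

1.2588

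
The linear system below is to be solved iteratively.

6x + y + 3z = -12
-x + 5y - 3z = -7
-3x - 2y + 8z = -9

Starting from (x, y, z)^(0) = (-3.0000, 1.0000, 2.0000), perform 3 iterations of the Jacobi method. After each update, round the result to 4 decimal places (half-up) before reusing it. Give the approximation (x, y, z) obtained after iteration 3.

Iteration 1:
  x = (-12 - (1)·1.0000 - (3)·2.0000) / (6) = -3.1667
  y = (-7 - (-1)·-3.0000 - (-3)·2.0000) / (5) = -0.8000
  z = (-9 - (-3)·-3.0000 - (-2)·1.0000) / (8) = -2.0000
Iteration 2:
  x = (-12 - (1)·-0.8000 - (3)·-2.0000) / (6) = -0.8667
  y = (-7 - (-1)·-3.1667 - (-3)·-2.0000) / (5) = -3.2333
  z = (-9 - (-3)·-3.1667 - (-2)·-0.8000) / (8) = -2.5125
Iteration 3:
  x = (-12 - (1)·-3.2333 - (3)·-2.5125) / (6) = -0.2049
  y = (-7 - (-1)·-0.8667 - (-3)·-2.5125) / (5) = -3.0808
  z = (-9 - (-3)·-0.8667 - (-2)·-3.2333) / (8) = -2.2583

(-0.2049, -3.0808, -2.2583)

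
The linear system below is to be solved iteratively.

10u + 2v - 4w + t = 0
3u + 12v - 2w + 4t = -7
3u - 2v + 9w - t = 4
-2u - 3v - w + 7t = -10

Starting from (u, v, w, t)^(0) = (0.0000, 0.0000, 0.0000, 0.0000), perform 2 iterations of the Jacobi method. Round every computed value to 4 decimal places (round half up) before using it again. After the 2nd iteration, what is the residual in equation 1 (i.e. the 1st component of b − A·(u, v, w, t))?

Iteration 1:
  u = (0 - (2)·0.0000 - (-4)·0.0000 - (1)·0.0000) / (10) = 0.0000
  v = (-7 - (3)·0.0000 - (-2)·0.0000 - (4)·0.0000) / (12) = -0.5833
  w = (4 - (3)·0.0000 - (-2)·0.0000 - (-1)·0.0000) / (9) = 0.4444
  t = (-10 - (-2)·0.0000 - (-3)·0.0000 - (-1)·0.0000) / (7) = -1.4286
Iteration 2:
  u = (0 - (2)·-0.5833 - (-4)·0.4444 - (1)·-1.4286) / (10) = 0.4373
  v = (-7 - (3)·0.0000 - (-2)·0.4444 - (4)·-1.4286) / (12) = -0.0331
  w = (4 - (3)·0.0000 - (-2)·-0.5833 - (-1)·-1.4286) / (9) = 0.1561
  t = (-10 - (-2)·0.0000 - (-3)·-0.5833 - (-1)·0.4444) / (7) = -1.6151
Residual b − A·x = (-2.0673, -1.1421, -0.3981, 2.2371)

-2.0673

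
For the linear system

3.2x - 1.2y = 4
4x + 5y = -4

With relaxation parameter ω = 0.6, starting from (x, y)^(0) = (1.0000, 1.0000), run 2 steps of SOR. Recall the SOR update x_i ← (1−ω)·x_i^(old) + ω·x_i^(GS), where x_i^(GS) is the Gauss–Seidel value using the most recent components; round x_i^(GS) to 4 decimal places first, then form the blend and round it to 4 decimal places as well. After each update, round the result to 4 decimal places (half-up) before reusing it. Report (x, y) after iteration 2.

Iteration 1:
  x: GS value = (4 - (-1.2)·1.0000) / (3.2) = 1.6250;  x ← (1−ω)·1.0000 + ω·1.6250 = 1.3750
  y: GS value = (-4 - (4)·1.3750) / (5) = -1.9000;  y ← (1−ω)·1.0000 + ω·-1.9000 = -0.7400
Iteration 2:
  x: GS value = (4 - (-1.2)·-0.7400) / (3.2) = 0.9725;  x ← (1−ω)·1.3750 + ω·0.9725 = 1.1335
  y: GS value = (-4 - (4)·1.1335) / (5) = -1.7068;  y ← (1−ω)·-0.7400 + ω·-1.7068 = -1.3201

(1.1335, -1.3201)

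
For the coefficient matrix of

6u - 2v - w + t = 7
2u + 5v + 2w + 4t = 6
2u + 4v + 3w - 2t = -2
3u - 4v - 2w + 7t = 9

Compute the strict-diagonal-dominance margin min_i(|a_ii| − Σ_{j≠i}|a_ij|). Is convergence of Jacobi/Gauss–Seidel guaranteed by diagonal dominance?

-5

row 1: |6| − (2+1+1) = 2
row 2: |5| − (2+2+4) = -3
row 3: |3| − (2+4+2) = -5
row 4: |7| − (3+4+2) = -2
minimum over rows = -5 → not strictly diagonally dominant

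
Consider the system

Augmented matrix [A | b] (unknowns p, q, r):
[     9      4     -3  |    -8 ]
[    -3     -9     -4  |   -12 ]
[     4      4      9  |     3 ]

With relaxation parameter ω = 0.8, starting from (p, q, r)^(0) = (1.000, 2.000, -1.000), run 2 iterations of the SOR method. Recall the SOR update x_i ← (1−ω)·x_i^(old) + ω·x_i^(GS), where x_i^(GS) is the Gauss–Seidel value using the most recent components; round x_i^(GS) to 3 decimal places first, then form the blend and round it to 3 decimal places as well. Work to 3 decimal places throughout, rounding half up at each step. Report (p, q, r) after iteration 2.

Iteration 1:
  p: GS value = (-8 - (4)·2.000 - (-3)·-1.000) / (9) = -2.111;  p ← (1−ω)·1.000 + ω·-2.111 = -1.489
  q: GS value = (-12 - (-3)·-1.489 - (-4)·-1.000) / (-9) = 2.274;  q ← (1−ω)·2.000 + ω·2.274 = 2.219
  r: GS value = (3 - (4)·-1.489 - (4)·2.219) / (9) = 0.009;  r ← (1−ω)·-1.000 + ω·0.009 = -0.193
Iteration 2:
  p: GS value = (-8 - (4)·2.219 - (-3)·-0.193) / (9) = -1.939;  p ← (1−ω)·-1.489 + ω·-1.939 = -1.849
  q: GS value = (-12 - (-3)·-1.849 - (-4)·-0.193) / (-9) = 2.035;  q ← (1−ω)·2.219 + ω·2.035 = 2.072
  r: GS value = (3 - (4)·-1.849 - (4)·2.072) / (9) = 0.234;  r ← (1−ω)·-0.193 + ω·0.234 = 0.149

(-1.849, 2.072, 0.149)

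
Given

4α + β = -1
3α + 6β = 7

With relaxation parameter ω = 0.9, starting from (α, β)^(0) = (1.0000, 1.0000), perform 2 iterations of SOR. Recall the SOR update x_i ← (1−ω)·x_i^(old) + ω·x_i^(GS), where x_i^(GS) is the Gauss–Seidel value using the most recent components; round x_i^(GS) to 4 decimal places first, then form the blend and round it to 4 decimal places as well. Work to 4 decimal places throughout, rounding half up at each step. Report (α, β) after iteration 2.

(-0.5542, 1.4302)

Iteration 1:
  α: GS value = (-1 - (1)·1.0000) / (4) = -0.5000;  α ← (1−ω)·1.0000 + ω·-0.5000 = -0.3500
  β: GS value = (7 - (3)·-0.3500) / (6) = 1.3417;  β ← (1−ω)·1.0000 + ω·1.3417 = 1.3075
Iteration 2:
  α: GS value = (-1 - (1)·1.3075) / (4) = -0.5769;  α ← (1−ω)·-0.3500 + ω·-0.5769 = -0.5542
  β: GS value = (7 - (3)·-0.5542) / (6) = 1.4438;  β ← (1−ω)·1.3075 + ω·1.4438 = 1.4302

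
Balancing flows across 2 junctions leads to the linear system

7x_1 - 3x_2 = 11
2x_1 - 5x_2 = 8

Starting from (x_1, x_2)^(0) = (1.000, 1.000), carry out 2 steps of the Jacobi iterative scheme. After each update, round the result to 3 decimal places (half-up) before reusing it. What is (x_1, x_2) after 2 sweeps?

Iteration 1:
  x_1 = (11 - (-3)·1.000) / (7) = 2.000
  x_2 = (8 - (2)·1.000) / (-5) = -1.200
Iteration 2:
  x_1 = (11 - (-3)·-1.200) / (7) = 1.057
  x_2 = (8 - (2)·2.000) / (-5) = -0.800

(1.057, -0.800)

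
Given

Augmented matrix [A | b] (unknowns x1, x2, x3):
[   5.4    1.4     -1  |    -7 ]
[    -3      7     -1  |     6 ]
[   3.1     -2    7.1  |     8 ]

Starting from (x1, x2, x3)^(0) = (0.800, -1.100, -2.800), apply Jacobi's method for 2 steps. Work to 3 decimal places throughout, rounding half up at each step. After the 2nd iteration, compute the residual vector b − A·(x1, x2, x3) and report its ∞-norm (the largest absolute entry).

2.297

Iteration 1:
  x1 = (-7 - (1.4)·-1.100 - (-1)·-2.800) / (5.4) = -1.530
  x2 = (6 - (-3)·0.800 - (-1)·-2.800) / (7) = 0.800
  x3 = (8 - (3.1)·0.800 - (-2)·-1.100) / (7.1) = 0.468
Iteration 2:
  x1 = (-7 - (1.4)·0.800 - (-1)·0.468) / (5.4) = -1.417
  x2 = (6 - (-3)·-1.530 - (-1)·0.468) / (7) = 0.268
  x3 = (8 - (3.1)·-1.530 - (-2)·0.800) / (7.1) = 2.020
Residual b − A·x = (2.297, 1.893, -1.413); ∞-norm = 2.297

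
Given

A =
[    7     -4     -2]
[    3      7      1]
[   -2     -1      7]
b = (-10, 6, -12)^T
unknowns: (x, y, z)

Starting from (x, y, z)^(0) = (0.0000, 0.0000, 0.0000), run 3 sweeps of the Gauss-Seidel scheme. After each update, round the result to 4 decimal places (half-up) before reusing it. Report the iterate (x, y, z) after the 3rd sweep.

Iteration 1:
  x = (-10 - (-4)·0.0000 - (-2)·0.0000) / (7) = -1.4286
  y = (6 - (3)·-1.4286 - (1)·0.0000) / (7) = 1.4694
  z = (-12 - (-2)·-1.4286 - (-1)·1.4694) / (7) = -1.9125
Iteration 2:
  x = (-10 - (-4)·1.4694 - (-2)·-1.9125) / (7) = -1.1353
  y = (6 - (3)·-1.1353 - (1)·-1.9125) / (7) = 1.6169
  z = (-12 - (-2)·-1.1353 - (-1)·1.6169) / (7) = -1.8077
Iteration 3:
  x = (-10 - (-4)·1.6169 - (-2)·-1.8077) / (7) = -1.0211
  y = (6 - (3)·-1.0211 - (1)·-1.8077) / (7) = 1.5530
  z = (-12 - (-2)·-1.0211 - (-1)·1.5530) / (7) = -1.7842

(-1.0211, 1.5530, -1.7842)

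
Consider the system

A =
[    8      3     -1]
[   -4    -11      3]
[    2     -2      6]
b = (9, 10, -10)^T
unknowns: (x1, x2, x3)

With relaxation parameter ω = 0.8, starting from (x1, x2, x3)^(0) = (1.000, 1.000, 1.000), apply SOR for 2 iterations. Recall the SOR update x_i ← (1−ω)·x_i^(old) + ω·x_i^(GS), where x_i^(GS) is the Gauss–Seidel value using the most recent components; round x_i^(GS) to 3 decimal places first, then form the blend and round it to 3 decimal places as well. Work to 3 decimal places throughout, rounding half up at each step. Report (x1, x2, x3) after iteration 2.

(1.098, -1.494, -2.330)

Iteration 1:
  x1: GS value = (9 - (3)·1.000 - (-1)·1.000) / (8) = 0.875;  x1 ← (1−ω)·1.000 + ω·0.875 = 0.900
  x2: GS value = (10 - (-4)·0.900 - (3)·1.000) / (-11) = -0.964;  x2 ← (1−ω)·1.000 + ω·-0.964 = -0.571
  x3: GS value = (-10 - (2)·0.900 - (-2)·-0.571) / (6) = -2.157;  x3 ← (1−ω)·1.000 + ω·-2.157 = -1.526
Iteration 2:
  x1: GS value = (9 - (3)·-0.571 - (-1)·-1.526) / (8) = 1.148;  x1 ← (1−ω)·0.900 + ω·1.148 = 1.098
  x2: GS value = (10 - (-4)·1.098 - (3)·-1.526) / (-11) = -1.725;  x2 ← (1−ω)·-0.571 + ω·-1.725 = -1.494
  x3: GS value = (-10 - (2)·1.098 - (-2)·-1.494) / (6) = -2.531;  x3 ← (1−ω)·-1.526 + ω·-2.531 = -2.330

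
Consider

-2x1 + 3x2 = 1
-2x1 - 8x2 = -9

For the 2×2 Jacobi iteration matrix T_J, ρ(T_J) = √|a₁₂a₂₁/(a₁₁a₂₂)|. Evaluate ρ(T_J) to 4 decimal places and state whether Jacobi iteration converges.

a₁₂a₂₁/(a₁₁a₂₂) = (3)·(-2) / ((-2)·(-8)) = -0.375000
ρ = √|-0.375000| = √0.375000 = 0.6124
ρ < 1, so Jacobi converges

0.6124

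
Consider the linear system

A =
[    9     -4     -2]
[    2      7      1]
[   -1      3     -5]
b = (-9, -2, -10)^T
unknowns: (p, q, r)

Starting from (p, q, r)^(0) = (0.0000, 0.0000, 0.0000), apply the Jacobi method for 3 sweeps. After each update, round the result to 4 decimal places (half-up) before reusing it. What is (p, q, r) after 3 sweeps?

(-0.6762, -0.3805, 1.9651)

Iteration 1:
  p = (-9 - (-4)·0.0000 - (-2)·0.0000) / (9) = -1.0000
  q = (-2 - (2)·0.0000 - (1)·0.0000) / (7) = -0.2857
  r = (-10 - (-1)·0.0000 - (3)·0.0000) / (-5) = 2.0000
Iteration 2:
  p = (-9 - (-4)·-0.2857 - (-2)·2.0000) / (9) = -0.6825
  q = (-2 - (2)·-1.0000 - (1)·2.0000) / (7) = -0.2857
  r = (-10 - (-1)·-1.0000 - (3)·-0.2857) / (-5) = 2.0286
Iteration 3:
  p = (-9 - (-4)·-0.2857 - (-2)·2.0286) / (9) = -0.6762
  q = (-2 - (2)·-0.6825 - (1)·2.0286) / (7) = -0.3805
  r = (-10 - (-1)·-0.6825 - (3)·-0.2857) / (-5) = 1.9651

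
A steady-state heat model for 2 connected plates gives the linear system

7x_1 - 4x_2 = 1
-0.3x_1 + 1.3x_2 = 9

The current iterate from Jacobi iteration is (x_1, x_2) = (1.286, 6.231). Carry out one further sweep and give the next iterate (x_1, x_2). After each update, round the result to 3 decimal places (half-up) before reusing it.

One sweep:
  x_1 = (1 - (-4)·6.231) / (7) = 3.703
  x_2 = (9 - (-0.3)·1.286) / (1.3) = 7.220

(3.703, 7.220)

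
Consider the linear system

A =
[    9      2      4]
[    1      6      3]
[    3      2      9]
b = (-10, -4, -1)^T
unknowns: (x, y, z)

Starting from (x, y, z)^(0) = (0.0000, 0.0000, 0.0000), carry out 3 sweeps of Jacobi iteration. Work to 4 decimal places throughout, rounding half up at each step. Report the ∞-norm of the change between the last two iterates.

0.2922

Iteration 1:
  x = (-10 - (2)·0.0000 - (4)·0.0000) / (9) = -1.1111
  y = (-4 - (1)·0.0000 - (3)·0.0000) / (6) = -0.6667
  z = (-1 - (3)·0.0000 - (2)·0.0000) / (9) = -0.1111
Iteration 2:
  x = (-10 - (2)·-0.6667 - (4)·-0.1111) / (9) = -0.9136
  y = (-4 - (1)·-1.1111 - (3)·-0.1111) / (6) = -0.4259
  z = (-1 - (3)·-1.1111 - (2)·-0.6667) / (9) = 0.4074
Iteration 3:
  x = (-10 - (2)·-0.4259 - (4)·0.4074) / (9) = -1.1975
  y = (-4 - (1)·-0.9136 - (3)·0.4074) / (6) = -0.7181
  z = (-1 - (3)·-0.9136 - (2)·-0.4259) / (9) = 0.2881
Change: (-0.2839, -0.2922, -0.1193) → max |·| = 0.2922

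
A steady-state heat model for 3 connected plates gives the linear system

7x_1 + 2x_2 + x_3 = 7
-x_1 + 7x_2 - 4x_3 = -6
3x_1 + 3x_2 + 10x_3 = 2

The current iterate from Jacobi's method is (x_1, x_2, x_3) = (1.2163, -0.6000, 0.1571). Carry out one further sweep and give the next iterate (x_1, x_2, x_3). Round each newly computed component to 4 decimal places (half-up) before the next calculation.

(1.1490, -0.5936, 0.0151)

One sweep:
  x_1 = (7 - (2)·-0.6000 - (1)·0.1571) / (7) = 1.1490
  x_2 = (-6 - (-1)·1.2163 - (-4)·0.1571) / (7) = -0.5936
  x_3 = (2 - (3)·1.2163 - (3)·-0.6000) / (10) = 0.0151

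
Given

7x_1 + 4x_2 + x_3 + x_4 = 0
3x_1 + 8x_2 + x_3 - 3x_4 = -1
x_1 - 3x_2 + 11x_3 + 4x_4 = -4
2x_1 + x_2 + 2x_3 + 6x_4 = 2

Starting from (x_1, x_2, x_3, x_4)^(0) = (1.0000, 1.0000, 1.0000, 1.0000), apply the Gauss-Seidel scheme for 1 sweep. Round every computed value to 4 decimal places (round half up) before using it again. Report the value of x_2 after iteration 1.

0.4464

Iteration 1:
  x_1 = (0 - (4)·1.0000 - (1)·1.0000 - (1)·1.0000) / (7) = -0.8571
  x_2 = (-1 - (3)·-0.8571 - (1)·1.0000 - (-3)·1.0000) / (8) = 0.4464
  x_3 = (-4 - (1)·-0.8571 - (-3)·0.4464 - (4)·1.0000) / (11) = -0.5276
  x_4 = (2 - (2)·-0.8571 - (1)·0.4464 - (2)·-0.5276) / (6) = 0.7205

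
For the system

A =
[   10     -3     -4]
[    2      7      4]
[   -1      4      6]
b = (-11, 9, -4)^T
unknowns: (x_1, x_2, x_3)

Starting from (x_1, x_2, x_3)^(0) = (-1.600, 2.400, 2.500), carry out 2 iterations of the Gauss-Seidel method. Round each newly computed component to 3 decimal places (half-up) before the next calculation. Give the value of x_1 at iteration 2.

Iteration 1:
  x_1 = (-11 - (-3)·2.400 - (-4)·2.500) / (10) = 0.620
  x_2 = (9 - (2)·0.620 - (4)·2.500) / (7) = -0.320
  x_3 = (-4 - (-1)·0.620 - (4)·-0.320) / (6) = -0.350
Iteration 2:
  x_1 = (-11 - (-3)·-0.320 - (-4)·-0.350) / (10) = -1.336
  x_2 = (9 - (2)·-1.336 - (4)·-0.350) / (7) = 1.867
  x_3 = (-4 - (-1)·-1.336 - (4)·1.867) / (6) = -2.134

-1.336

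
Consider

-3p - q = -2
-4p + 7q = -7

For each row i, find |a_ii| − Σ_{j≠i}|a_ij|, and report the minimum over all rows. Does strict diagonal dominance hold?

2

row 1: |-3| − (1) = 2
row 2: |7| − (4) = 3
minimum over rows = 2 → strictly diagonally dominant (convergence guaranteed)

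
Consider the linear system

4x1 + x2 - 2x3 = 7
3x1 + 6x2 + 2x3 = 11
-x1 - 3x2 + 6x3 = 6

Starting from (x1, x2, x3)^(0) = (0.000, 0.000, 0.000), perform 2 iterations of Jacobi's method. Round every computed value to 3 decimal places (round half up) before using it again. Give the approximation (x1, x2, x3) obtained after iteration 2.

Iteration 1:
  x1 = (7 - (1)·0.000 - (-2)·0.000) / (4) = 1.750
  x2 = (11 - (3)·0.000 - (2)·0.000) / (6) = 1.833
  x3 = (6 - (-1)·0.000 - (-3)·0.000) / (6) = 1.000
Iteration 2:
  x1 = (7 - (1)·1.833 - (-2)·1.000) / (4) = 1.792
  x2 = (11 - (3)·1.750 - (2)·1.000) / (6) = 0.625
  x3 = (6 - (-1)·1.750 - (-3)·1.833) / (6) = 2.208

(1.792, 0.625, 2.208)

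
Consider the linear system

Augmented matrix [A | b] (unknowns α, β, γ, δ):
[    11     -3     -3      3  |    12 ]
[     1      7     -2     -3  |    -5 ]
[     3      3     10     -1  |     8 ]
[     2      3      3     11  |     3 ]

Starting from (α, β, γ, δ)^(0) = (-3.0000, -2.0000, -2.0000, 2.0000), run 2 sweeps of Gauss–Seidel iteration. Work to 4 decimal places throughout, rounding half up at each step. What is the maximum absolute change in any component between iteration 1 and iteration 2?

1.8537

Iteration 1:
  α = (12 - (-3)·-2.0000 - (-3)·-2.0000 - (3)·2.0000) / (11) = -0.5455
  β = (-5 - (1)·-0.5455 - (-2)·-2.0000 - (-3)·2.0000) / (7) = -0.3506
  γ = (8 - (3)·-0.5455 - (3)·-0.3506 - (-1)·2.0000) / (10) = 1.2688
  δ = (3 - (2)·-0.5455 - (3)·-0.3506 - (3)·1.2688) / (11) = 0.1215
Iteration 2:
  α = (12 - (-3)·-0.3506 - (-3)·1.2688 - (3)·0.1215) / (11) = 1.3082
  β = (-5 - (1)·1.3082 - (-2)·1.2688 - (-3)·0.1215) / (7) = -0.4866
  γ = (8 - (3)·1.3082 - (3)·-0.4866 - (-1)·0.1215) / (10) = 0.5657
  δ = (3 - (2)·1.3082 - (3)·-0.4866 - (3)·0.5657) / (11) = 0.0133
Change: (1.8537, -0.1360, -0.7031, -0.1082) → max |·| = 1.8537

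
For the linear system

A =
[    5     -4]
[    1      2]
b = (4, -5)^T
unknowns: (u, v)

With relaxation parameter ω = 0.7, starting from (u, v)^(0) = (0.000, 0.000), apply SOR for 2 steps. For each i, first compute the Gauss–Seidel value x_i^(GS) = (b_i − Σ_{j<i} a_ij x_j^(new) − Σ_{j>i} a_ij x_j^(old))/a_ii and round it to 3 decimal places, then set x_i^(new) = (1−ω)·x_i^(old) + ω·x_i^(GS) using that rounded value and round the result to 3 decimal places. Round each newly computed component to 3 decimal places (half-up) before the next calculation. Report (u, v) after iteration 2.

Iteration 1:
  u: GS value = (4 - (-4)·0.000) / (5) = 0.800;  u ← (1−ω)·0.000 + ω·0.800 = 0.560
  v: GS value = (-5 - (1)·0.560) / (2) = -2.780;  v ← (1−ω)·0.000 + ω·-2.780 = -1.946
Iteration 2:
  u: GS value = (4 - (-4)·-1.946) / (5) = -0.757;  u ← (1−ω)·0.560 + ω·-0.757 = -0.362
  v: GS value = (-5 - (1)·-0.362) / (2) = -2.319;  v ← (1−ω)·-1.946 + ω·-2.319 = -2.207

(-0.362, -2.207)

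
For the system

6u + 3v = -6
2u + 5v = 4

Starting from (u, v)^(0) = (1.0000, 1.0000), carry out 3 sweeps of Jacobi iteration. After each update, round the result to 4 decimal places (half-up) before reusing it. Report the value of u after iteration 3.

Iteration 1:
  u = (-6 - (3)·1.0000) / (6) = -1.5000
  v = (4 - (2)·1.0000) / (5) = 0.4000
Iteration 2:
  u = (-6 - (3)·0.4000) / (6) = -1.2000
  v = (4 - (2)·-1.5000) / (5) = 1.4000
Iteration 3:
  u = (-6 - (3)·1.4000) / (6) = -1.7000
  v = (4 - (2)·-1.2000) / (5) = 1.2800

-1.7000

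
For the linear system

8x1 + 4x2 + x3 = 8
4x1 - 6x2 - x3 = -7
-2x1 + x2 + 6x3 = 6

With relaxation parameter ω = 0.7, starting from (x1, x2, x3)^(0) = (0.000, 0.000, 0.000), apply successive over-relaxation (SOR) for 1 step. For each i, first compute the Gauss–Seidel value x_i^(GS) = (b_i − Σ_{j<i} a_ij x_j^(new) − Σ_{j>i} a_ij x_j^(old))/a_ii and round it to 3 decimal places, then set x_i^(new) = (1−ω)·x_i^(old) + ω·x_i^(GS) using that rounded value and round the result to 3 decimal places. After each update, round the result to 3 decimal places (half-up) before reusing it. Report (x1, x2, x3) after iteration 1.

(0.700, 1.143, 0.730)

Iteration 1:
  x1: GS value = (8 - (4)·0.000 - (1)·0.000) / (8) = 1.000;  x1 ← (1−ω)·0.000 + ω·1.000 = 0.700
  x2: GS value = (-7 - (4)·0.700 - (-1)·0.000) / (-6) = 1.633;  x2 ← (1−ω)·0.000 + ω·1.633 = 1.143
  x3: GS value = (6 - (-2)·0.700 - (1)·1.143) / (6) = 1.043;  x3 ← (1−ω)·0.000 + ω·1.043 = 0.730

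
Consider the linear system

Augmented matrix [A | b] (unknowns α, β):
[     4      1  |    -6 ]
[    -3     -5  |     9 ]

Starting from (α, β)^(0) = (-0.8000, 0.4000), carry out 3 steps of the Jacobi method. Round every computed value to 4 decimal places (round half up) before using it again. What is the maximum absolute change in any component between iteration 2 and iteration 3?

Iteration 1:
  α = (-6 - (1)·0.4000) / (4) = -1.6000
  β = (9 - (-3)·-0.8000) / (-5) = -1.3200
Iteration 2:
  α = (-6 - (1)·-1.3200) / (4) = -1.1700
  β = (9 - (-3)·-1.6000) / (-5) = -0.8400
Iteration 3:
  α = (-6 - (1)·-0.8400) / (4) = -1.2900
  β = (9 - (-3)·-1.1700) / (-5) = -1.0980
Change: (-0.1200, -0.2580) → max |·| = 0.2580

0.2580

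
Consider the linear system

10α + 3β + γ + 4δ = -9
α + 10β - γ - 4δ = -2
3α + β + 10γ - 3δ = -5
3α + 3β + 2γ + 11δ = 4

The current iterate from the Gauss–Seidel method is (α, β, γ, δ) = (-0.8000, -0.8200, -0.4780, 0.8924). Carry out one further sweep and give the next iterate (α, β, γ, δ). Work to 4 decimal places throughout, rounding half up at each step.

(-0.9632, 0.2055, 0.0361, 0.5637)

One sweep:
  α = (-9 - (3)·-0.8200 - (1)·-0.4780 - (4)·0.8924) / (10) = -0.9632
  β = (-2 - (1)·-0.9632 - (-1)·-0.4780 - (-4)·0.8924) / (10) = 0.2055
  γ = (-5 - (3)·-0.9632 - (1)·0.2055 - (-3)·0.8924) / (10) = 0.0361
  δ = (4 - (3)·-0.9632 - (3)·0.2055 - (2)·0.0361) / (11) = 0.5637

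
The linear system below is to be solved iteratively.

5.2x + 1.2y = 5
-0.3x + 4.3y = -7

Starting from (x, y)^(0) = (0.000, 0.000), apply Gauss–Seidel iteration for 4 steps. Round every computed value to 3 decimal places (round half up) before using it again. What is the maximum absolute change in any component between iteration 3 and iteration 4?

Iteration 1:
  x = (5 - (1.2)·0.000) / (5.2) = 0.962
  y = (-7 - (-0.3)·0.962) / (4.3) = -1.561
Iteration 2:
  x = (5 - (1.2)·-1.561) / (5.2) = 1.322
  y = (-7 - (-0.3)·1.322) / (4.3) = -1.536
Iteration 3:
  x = (5 - (1.2)·-1.536) / (5.2) = 1.316
  y = (-7 - (-0.3)·1.316) / (4.3) = -1.536
Iteration 4:
  x = (5 - (1.2)·-1.536) / (5.2) = 1.316
  y = (-7 - (-0.3)·1.316) / (4.3) = -1.536
Change: (0.000, 0.000) → max |·| = 0.000

0.000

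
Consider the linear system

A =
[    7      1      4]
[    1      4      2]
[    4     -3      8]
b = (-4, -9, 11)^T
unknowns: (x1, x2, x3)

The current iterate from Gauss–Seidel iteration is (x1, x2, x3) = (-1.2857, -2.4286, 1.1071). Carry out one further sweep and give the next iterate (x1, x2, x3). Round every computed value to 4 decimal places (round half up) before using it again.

(-0.8571, -2.5893, 0.8326)

One sweep:
  x1 = (-4 - (1)·-2.4286 - (4)·1.1071) / (7) = -0.8571
  x2 = (-9 - (1)·-0.8571 - (2)·1.1071) / (4) = -2.5893
  x3 = (11 - (4)·-0.8571 - (-3)·-2.5893) / (8) = 0.8326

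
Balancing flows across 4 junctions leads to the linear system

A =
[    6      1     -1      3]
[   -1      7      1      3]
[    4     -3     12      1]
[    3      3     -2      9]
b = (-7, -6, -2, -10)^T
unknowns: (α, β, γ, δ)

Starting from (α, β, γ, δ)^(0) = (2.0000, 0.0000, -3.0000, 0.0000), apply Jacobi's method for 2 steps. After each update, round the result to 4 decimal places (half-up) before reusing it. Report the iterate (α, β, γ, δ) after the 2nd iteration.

(-0.0595, 0.0714, 0.5569, -0.6931)

Iteration 1:
  α = (-7 - (1)·0.0000 - (-1)·-3.0000 - (3)·0.0000) / (6) = -1.6667
  β = (-6 - (-1)·2.0000 - (1)·-3.0000 - (3)·0.0000) / (7) = -0.1429
  γ = (-2 - (4)·2.0000 - (-3)·0.0000 - (1)·0.0000) / (12) = -0.8333
  δ = (-10 - (3)·2.0000 - (3)·0.0000 - (-2)·-3.0000) / (9) = -2.4444
Iteration 2:
  α = (-7 - (1)·-0.1429 - (-1)·-0.8333 - (3)·-2.4444) / (6) = -0.0595
  β = (-6 - (-1)·-1.6667 - (1)·-0.8333 - (3)·-2.4444) / (7) = 0.0714
  γ = (-2 - (4)·-1.6667 - (-3)·-0.1429 - (1)·-2.4444) / (12) = 0.5569
  δ = (-10 - (3)·-1.6667 - (3)·-0.1429 - (-2)·-0.8333) / (9) = -0.6931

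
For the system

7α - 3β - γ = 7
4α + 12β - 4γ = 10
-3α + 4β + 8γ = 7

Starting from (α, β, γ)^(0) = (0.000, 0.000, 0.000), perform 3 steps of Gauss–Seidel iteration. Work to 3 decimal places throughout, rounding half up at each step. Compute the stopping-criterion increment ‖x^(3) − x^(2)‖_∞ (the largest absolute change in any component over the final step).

0.096

Iteration 1:
  α = (7 - (-3)·0.000 - (-1)·0.000) / (7) = 1.000
  β = (10 - (4)·1.000 - (-4)·0.000) / (12) = 0.500
  γ = (7 - (-3)·1.000 - (4)·0.500) / (8) = 1.000
Iteration 2:
  α = (7 - (-3)·0.500 - (-1)·1.000) / (7) = 1.357
  β = (10 - (4)·1.357 - (-4)·1.000) / (12) = 0.714
  γ = (7 - (-3)·1.357 - (4)·0.714) / (8) = 1.027
Iteration 3:
  α = (7 - (-3)·0.714 - (-1)·1.027) / (7) = 1.453
  β = (10 - (4)·1.453 - (-4)·1.027) / (12) = 0.691
  γ = (7 - (-3)·1.453 - (4)·0.691) / (8) = 1.074
Change: (0.096, -0.023, 0.047) → max |·| = 0.096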